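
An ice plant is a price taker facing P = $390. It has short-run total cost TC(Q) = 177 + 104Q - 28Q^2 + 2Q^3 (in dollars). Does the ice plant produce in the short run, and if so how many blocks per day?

Produce at Q = 13

Strip out fixed cost: VC = 104Q - 28Q^2 + 2Q^3. Then AVC = 104 - 28Q + 2Q^2 and MC = 104 - 56Q + 6Q^2.
AVC is minimized where dAVC/dQ = -28 + 4Q = 0, at Q = 7; min AVC = 104 - 28·7 + 2·7^2 = $6.
Because $390 ≥ $6, revenue can cover variable cost; the firm operates.
P = MC gives -286 - 56Q + 6Q^2 = 0, with roots -11/3 and 13. Take the larger (rising MC): Q* = 13.
Check: AVC at Q = 13 is $78 ≤ P, so revenue covers variable cost.
Profit = P·Q − TC = 390·13 − 1191 = $3879.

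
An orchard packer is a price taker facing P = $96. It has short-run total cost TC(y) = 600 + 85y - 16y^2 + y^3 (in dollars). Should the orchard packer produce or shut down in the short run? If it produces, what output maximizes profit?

Variable cost is VC = 85y - 16y^2 + y^3, so AVC = VC/y = 85 - 16y + y^2 and MC = dTC/dy = 85 - 32y + 3y^2.
AVC is minimized where dAVC/dy = -16 + 2y = 0, at y = 8; min AVC = 85 - 16·8 + 8^2 = $21.
Because $96 ≥ $21, revenue can cover variable cost; the firm operates.
P = MC gives -11 - 32y + 3y^2 = 0, with roots -1/3 and 11. Take the larger (rising MC): y* = 11.
Check: AVC at y = 11 is $30 ≤ P, so revenue covers variable cost.
Profit = P·y − TC = 96·11 − 930 = $126.

Produce at y = 11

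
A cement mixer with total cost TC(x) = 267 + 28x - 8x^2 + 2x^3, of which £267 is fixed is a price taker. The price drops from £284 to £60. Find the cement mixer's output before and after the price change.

MC = 28 - 16x + 6x^2; the shutdown threshold is min AVC = £20 (at x = 2).
With P = £284 above the shutdown price, P = MC gives x = 8.
At P = £60 ≥ min AVC, set P = MC: x = 4. The firm stays open but cuts output.

Output falls from 8 to 4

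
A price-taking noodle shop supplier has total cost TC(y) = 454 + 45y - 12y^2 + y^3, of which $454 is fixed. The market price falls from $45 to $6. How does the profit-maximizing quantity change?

Output falls from 8 to 0 (the firm shuts down)

MC = 45 - 24y + 3y^2; the shutdown threshold is min AVC = $9 (at y = 6).
At P = $45 ≥ min AVC, set P = MC on the rising branch: y = 8.
At P = $6 < min AVC = $9, price no longer covers variable cost at any output, so the firm shuts down: y = 0.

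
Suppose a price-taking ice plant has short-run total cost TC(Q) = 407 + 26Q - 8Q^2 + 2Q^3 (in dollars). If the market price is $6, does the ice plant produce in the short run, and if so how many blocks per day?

Shut down

Variable cost is VC = 26Q - 8Q^2 + 2Q^3, so AVC = VC/Q = 26 - 8Q + 2Q^2 and MC = dTC/dQ = 26 - 16Q + 6Q^2.
The AVC parabola has its vertex at Q = 8/4 = 2, where AVC = 26 - 8·2 + 2·2^2 = $18.
P = $6 lies below min AVC = $18; no output level covers variable cost.
Shutting down limits the loss to fixed cost, $407.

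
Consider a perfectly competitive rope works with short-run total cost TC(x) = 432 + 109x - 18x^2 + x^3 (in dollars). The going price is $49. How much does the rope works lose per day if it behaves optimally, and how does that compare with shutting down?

AVC = 109 - 18x + x^2 has its minimum $28 at x = 9; price $49 clears that bar, so the firm operates.
With MC = 109 - 36x + 3x^2, P = MC on the upward-sloping part at x* = 10.
TR = 49·10 = 490. TC = 432 + 290 = 722. Profit = 490 − 722 = -$232.
By producing, the firm covers all variable cost plus $200 of fixed cost; shutting down would lose the full $432.

Profit = -$232 at x = 10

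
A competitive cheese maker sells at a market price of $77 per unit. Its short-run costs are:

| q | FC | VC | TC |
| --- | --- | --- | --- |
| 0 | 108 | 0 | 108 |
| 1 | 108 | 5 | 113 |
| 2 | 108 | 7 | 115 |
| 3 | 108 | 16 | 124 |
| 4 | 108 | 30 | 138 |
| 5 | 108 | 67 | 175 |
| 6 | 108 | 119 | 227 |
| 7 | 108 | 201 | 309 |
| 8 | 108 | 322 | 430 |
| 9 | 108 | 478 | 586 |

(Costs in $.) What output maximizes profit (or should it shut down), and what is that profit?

q = 6; profit = $235

Tabulate TR − TC: q=0: -108; q=1: -36; q=2: 39; q=3: 107; q=4: 170; q=5: 210; q=6: 235; q=7: 230; q=8: 186; q=9: 107.
Profit is maximized at q = 6. AVC there is 119/6 = $19.83 ≤ P, so producing beats shutting down (which would give -$108).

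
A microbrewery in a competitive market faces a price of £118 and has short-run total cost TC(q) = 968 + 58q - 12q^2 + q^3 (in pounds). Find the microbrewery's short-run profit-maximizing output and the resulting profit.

AVC = 58 - 12q + q^2 has its minimum £22 at q = 6; price £118 clears that bar, so the firm operates.
With MC = 58 - 24q + 3q^2, P = MC on the upward-sloping part at q* = 10.
TR = 118·10 = 1180. TC = 968 + 380 = 1348. Profit = 1180 − 1348 = -£168.
That loss of £168 beats the £968 the firm would lose by shutting down; producing recovers £800 of fixed cost.

Profit = -£168 at q = 10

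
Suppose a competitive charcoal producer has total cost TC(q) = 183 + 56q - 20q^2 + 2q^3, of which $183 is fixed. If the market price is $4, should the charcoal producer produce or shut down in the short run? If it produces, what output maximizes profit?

Strip out fixed cost: VC = 56q - 20q^2 + 2q^3. Then AVC = 56 - 20q + 2q^2 and MC = 56 - 40q + 6q^2.
The AVC parabola has its vertex at q = 20/4 = 5, where AVC = 56 - 20·5 + 2·5^2 = $6.
Since P = $4 < min AVC = $6, price fails to cover variable cost at any output.
The firm minimizes its loss by shutting down and losing only its fixed cost of $183.

Shut down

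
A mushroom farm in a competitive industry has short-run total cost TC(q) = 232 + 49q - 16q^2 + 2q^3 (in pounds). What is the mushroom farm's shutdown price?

The shutdown price is the minimum of AVC. VC = 49q - 16q^2 + 2q^3, so AVC = 49 - 16q + 2q^2.
At the minimum of AVC, MC = AVC. MC = 49 - 32q + 6q^2; setting MC = AVC gives 4q^2 - 16q = 0, so q = 4. min AVC = 17.
So the shutdown price is £17.

£17 per unit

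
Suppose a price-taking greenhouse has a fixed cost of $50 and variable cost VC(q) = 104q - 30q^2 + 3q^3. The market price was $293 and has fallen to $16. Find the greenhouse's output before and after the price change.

Output falls from 9 to 0 (the firm shuts down)

AVC = 104 - 30q + 3q^2, minimized at q = 5 where min AVC = $29. MC = 104 - 60q + 9q^2.
At P = $293 ≥ min AVC, set P = MC on the rising branch: q = 9.
At P = $16 < min AVC = $29, price no longer covers variable cost at any output, so the firm shuts down: q = 0.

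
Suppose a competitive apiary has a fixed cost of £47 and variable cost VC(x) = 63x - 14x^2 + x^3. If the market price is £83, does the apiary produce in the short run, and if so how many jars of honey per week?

Produce at x = 10

Variable cost is VC = 63x - 14x^2 + x^3, so AVC = VC/x = 63 - 14x + x^2 and MC = dTC/dx = 63 - 28x + 3x^2.
AVC hits its minimum where MC = AVC, at x = 7, giving min AVC = 63 - 14·7 + 7^2 = £14.
Because £83 ≥ £14, revenue can cover variable cost; the firm operates.
P = MC gives -20 - 28x + 3x^2 = 0, with roots -2/3 and 10. Take the larger (rising MC): x* = 10.
Check: AVC at x = 10 is £23 ≤ P, so revenue covers variable cost.
Profit = P·x − TC = 83·10 − 277 = £553.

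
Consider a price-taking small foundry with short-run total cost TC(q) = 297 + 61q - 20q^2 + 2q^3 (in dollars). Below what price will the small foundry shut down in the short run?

The shutdown price is the minimum of AVC. VC = 61q - 20q^2 + 2q^3, so AVC = 61 - 20q + 2q^2.
dAVC/dq = -20 + 4q = 0 gives q = 5. min AVC = 61 - 20·5 + 2·5^2 = 11.
So the shutdown price is $11.

$11 per unit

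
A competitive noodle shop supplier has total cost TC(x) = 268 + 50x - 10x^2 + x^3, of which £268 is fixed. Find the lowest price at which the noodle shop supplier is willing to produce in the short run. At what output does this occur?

£25 per unit, at x = 5

The firm shuts down when price falls below the minimum of average variable cost. AVC = VC/x = 50 - 10x + x^2.
At the minimum of AVC, MC = AVC. MC = 50 - 20x + 3x^2; setting MC = AVC gives 2x^2 - 10x = 0, so x = 5. min AVC = 25.
So the shutdown price is £25.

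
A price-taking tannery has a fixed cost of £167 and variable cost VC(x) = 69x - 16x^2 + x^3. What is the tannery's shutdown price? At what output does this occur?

The firm shuts down when price falls below the minimum of average variable cost. AVC = VC/x = 69 - 16x + x^2.
At the minimum of AVC, MC = AVC. MC = 69 - 32x + 3x^2; setting MC = AVC gives 2x^2 - 16x = 0, so x = 8. min AVC = 5.
The firm shuts down for any P below £5.

£5 per unit, at x = 8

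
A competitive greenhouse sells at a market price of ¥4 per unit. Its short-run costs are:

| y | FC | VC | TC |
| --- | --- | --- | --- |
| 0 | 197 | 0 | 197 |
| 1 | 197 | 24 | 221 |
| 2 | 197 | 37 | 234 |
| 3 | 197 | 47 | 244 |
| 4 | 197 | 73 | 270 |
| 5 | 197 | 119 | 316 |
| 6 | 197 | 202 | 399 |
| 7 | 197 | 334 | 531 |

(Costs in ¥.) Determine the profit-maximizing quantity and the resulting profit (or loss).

y = 0 (shut down); profit = -¥197

Tabulate TR − TC: y=0: -197; y=1: -217; y=2: -226; y=3: -232; y=4: -254; y=5: -296; y=6: -375; y=7: -503.
Profit is highest at y = 0. Equivalently, the lowest AVC in the table is 47/3 ≈ ¥15.67 at y = 3, and P = ¥4 falls below it — price never covers variable cost, so the firm shuts down and loses only its fixed cost.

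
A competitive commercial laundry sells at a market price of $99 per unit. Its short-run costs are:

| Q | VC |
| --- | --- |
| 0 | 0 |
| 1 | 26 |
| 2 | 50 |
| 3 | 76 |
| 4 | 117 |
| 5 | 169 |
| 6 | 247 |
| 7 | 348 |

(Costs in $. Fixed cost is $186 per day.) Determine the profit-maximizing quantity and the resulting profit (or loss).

Q = 6; profit = $161

Profit at each row (π = 99Q − TC): Q=0: -186; Q=1: -113; Q=2: -38; Q=3: 35; Q=4: 93; Q=5: 140; Q=6: 161; Q=7: 159.
Profit is maximized at Q = 6. AVC there is 247/6 = $41.17 ≤ P, so producing beats shutting down (which would give -$186).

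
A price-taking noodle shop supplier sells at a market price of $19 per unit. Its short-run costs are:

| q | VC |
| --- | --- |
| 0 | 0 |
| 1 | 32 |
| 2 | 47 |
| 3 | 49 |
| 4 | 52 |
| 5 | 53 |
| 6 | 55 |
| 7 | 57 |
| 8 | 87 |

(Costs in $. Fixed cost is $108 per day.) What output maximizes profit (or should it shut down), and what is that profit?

Profit at each row (π = 19q − TC): q=0: -108; q=1: -121; q=2: -117; q=3: -100; q=4: -84; q=5: -66; q=6: -49; q=7: -32; q=8: -43.
Profit is maximized at q = 7. AVC there is 57/7 = $8.14 ≤ P, so producing beats shutting down (which would give -$108).

q = 7; profit = -$32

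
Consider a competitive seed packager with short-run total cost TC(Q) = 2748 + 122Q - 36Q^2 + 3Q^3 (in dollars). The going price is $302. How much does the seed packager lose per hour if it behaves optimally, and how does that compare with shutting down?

AVC = 122 - 36Q + 3Q^2; min AVC = $14 at Q = 6. Since P = $302 ≥ min AVC, the firm produces.
MC = 122 - 72Q + 9Q^2. Setting P = MC and taking the root on the rising branch gives Q* = 10.
TR = 302·10 = 3020. TC = 2748 + 620 = 3368. Profit = 3020 − 3368 = -$348.
That loss of $348 beats the $2748 the firm would lose by shutting down; producing recovers $2400 of fixed cost.

Profit = -$348 at Q = 10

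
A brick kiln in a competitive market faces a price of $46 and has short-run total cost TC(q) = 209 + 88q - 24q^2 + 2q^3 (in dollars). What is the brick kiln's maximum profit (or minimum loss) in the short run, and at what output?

Profit = -$13 at q = 7

AVC = 88 - 24q + 2q^2 has its minimum $16 at q = 6; price $46 clears that bar, so the firm operates.
MC = 88 - 48q + 6q^2. Setting P = MC and taking the root on the rising branch gives q* = 7.
TR = 46·7 = 322. TC = 209 + 126 = 335. Profit = 322 − 335 = -$13.
Shutting down would mean losing the fixed cost of $209, so operating at a loss of $13 is better by $196.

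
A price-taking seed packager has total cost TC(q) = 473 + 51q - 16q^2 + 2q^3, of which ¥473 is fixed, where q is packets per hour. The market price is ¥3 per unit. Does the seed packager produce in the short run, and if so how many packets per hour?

From TC, MC = TC'(q) = 51 - 32q + 6q^2 and AVC = VC/q = 51 - 16q + 2q^2.
AVC is minimized where dAVC/dq = -16 + 4q = 0, at q = 4; min AVC = 51 - 16·4 + 2·4^2 = ¥19.
Since P = ¥3 < min AVC = ¥19, price fails to cover variable cost at any output.
Best response: produce nothing and absorb the ¥473 fixed cost.

Shut down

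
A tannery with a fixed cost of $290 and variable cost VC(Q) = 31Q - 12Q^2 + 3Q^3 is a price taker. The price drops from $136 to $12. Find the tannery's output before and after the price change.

Output falls from 5 to 0 (the firm shuts down)

AVC = 31 - 12Q + 3Q^2, minimized at Q = 2 where min AVC = $19. MC = 31 - 24Q + 9Q^2.
With P = $136 above the shutdown price, P = MC gives Q = 5.
At P = $12 < min AVC = $19, price no longer covers variable cost at any output, so the firm shuts down: Q = 0.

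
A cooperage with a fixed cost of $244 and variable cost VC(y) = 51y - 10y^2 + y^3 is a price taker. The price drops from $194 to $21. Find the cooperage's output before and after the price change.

AVC = 51 - 10y + y^2, minimized at y = 5 where min AVC = $26. MC = 51 - 20y + 3y^2.
At P = $194 ≥ min AVC, set P = MC on the rising branch: y = 11.
At P = $21 < min AVC = $26, price no longer covers variable cost at any output, so the firm shuts down: y = 0.

Output falls from 11 to 0 (the firm shuts down)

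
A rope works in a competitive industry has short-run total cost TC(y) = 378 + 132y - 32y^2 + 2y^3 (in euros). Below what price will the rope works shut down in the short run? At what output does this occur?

€4 per unit, at y = 8

The firm shuts down when price falls below the minimum of average variable cost. AVC = VC/y = 132 - 32y + 2y^2.
dAVC/dy = -32 + 4y = 0 gives y = 8. min AVC = 132 - 32·8 + 2·8^2 = 4.
The firm shuts down for any P below €4.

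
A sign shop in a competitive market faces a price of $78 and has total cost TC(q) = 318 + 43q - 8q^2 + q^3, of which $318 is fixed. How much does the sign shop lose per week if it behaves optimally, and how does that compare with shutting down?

Profit = -$24 at q = 7

AVC = 43 - 8q + q^2; min AVC = $27 at q = 4. Since P = $78 ≥ min AVC, the firm produces.
MC = 43 - 16q + 3q^2. Setting P = MC and taking the root on the rising branch gives q* = 7.
TR = 78·7 = 546. TC = 318 + 252 = 570. Profit = 546 − 570 = -$24.
By producing, the firm covers all variable cost plus $294 of fixed cost; shutting down would lose the full $318.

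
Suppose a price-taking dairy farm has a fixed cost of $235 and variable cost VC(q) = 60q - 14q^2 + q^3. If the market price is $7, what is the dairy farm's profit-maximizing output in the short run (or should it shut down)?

Shut down

From TC, MC = TC'(q) = 60 - 28q + 3q^2 and AVC = VC/q = 60 - 14q + q^2.
AVC is minimized where dAVC/dq = -14 + 2q = 0, at q = 7; min AVC = 60 - 14·7 + 7^2 = $11.
With P < min AVC ($7 < $11), every unit sold adds to the loss.
Best response: produce nothing and absorb the $235 fixed cost.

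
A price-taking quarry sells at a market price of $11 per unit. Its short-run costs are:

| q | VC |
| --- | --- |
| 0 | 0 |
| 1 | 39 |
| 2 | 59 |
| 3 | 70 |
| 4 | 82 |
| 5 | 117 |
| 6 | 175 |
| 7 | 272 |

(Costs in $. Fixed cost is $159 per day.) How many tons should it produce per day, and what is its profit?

Tabulate TR − TC: q=0: -159; q=1: -187; q=2: -196; q=3: -196; q=4: -197; q=5: -221; q=6: -268; q=7: -354.
Profit is highest at q = 0. Equivalently, the lowest AVC in the table is 82/4 ≈ $20.50 at q = 4, and P = $11 falls below it — price never covers variable cost, so the firm shuts down and loses only its fixed cost.

q = 0 (shut down); profit = -$159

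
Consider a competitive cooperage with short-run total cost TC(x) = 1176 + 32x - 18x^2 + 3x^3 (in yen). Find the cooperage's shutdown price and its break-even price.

Shutdown price = min AVC. AVC = 32 - 18x + 3x^2, with vertex at x = 3 and minimum ¥5.
ATC = 1176/x + 32 - 18x + 3x^2. Setting dATC/dx = −1176/x^2 − 18 + 6x = 0 gives x = 7 (since 6·7^3 − 18·7^2 = 1176).
min ATC = 1176/7 + 32 − 18·7 + 3·7^2 = ¥221. That is the break-even price.
For ¥5 ≤ P < ¥221 the firm produces at a loss; below ¥5 it shuts down.

Shutdown price = ¥5; break-even price = ¥221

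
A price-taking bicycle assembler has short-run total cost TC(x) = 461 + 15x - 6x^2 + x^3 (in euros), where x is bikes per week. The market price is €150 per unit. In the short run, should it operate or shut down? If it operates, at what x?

Produce at x = 9

Variable cost is VC = 15x - 6x^2 + x^3, so AVC = VC/x = 15 - 6x + x^2 and MC = dTC/dx = 15 - 12x + 3x^2.
AVC is minimized where dAVC/dx = -6 + 2x = 0, at x = 3; min AVC = 15 - 6·3 + 3^2 = €6.
P = €150 exceeds min AVC = €6, so the firm stays open.
P = MC gives -135 - 12x + 3x^2 = 0, with roots -5 and 9. Take the larger (rising MC): x* = 9.
Check: AVC at x = 9 is €42 ≤ P, so revenue covers variable cost.
Profit = P·x − TC = 150·9 − 839 = €511.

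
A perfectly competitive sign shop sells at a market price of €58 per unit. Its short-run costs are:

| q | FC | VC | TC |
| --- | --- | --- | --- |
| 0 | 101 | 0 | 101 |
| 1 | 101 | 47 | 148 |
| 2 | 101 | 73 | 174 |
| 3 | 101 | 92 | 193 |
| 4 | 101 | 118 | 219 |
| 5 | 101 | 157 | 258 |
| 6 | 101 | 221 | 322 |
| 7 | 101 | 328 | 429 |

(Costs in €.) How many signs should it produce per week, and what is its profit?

Profit at each row (π = 58q − TC): q=0: -101; q=1: -90; q=2: -58; q=3: -19; q=4: 13; q=5: 32; q=6: 26; q=7: -23.
Profit is maximized at q = 5. AVC there is 157/5 = €31.40 ≤ P, so producing beats shutting down (which would give -€101).

q = 5; profit = €32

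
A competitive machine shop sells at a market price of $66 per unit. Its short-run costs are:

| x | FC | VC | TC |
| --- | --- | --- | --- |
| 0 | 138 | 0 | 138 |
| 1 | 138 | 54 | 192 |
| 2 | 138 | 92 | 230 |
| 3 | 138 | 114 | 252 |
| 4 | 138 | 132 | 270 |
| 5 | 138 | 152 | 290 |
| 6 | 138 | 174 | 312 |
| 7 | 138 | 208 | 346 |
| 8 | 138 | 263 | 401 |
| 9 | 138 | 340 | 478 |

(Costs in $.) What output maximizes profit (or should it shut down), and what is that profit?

x = 8; profit = $127

Tabulate TR − TC: x=0: -138; x=1: -126; x=2: -98; x=3: -54; x=4: -6; x=5: 40; x=6: 84; x=7: 116; x=8: 127; x=9: 116.
Profit is maximized at x = 8. AVC there is 263/8 = $32.88 ≤ P, so producing beats shutting down (which would give -$138).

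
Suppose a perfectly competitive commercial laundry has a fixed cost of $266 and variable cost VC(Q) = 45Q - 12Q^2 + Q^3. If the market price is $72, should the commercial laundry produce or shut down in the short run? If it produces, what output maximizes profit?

Produce at Q = 9

From TC, MC = TC'(Q) = 45 - 24Q + 3Q^2 and AVC = VC/Q = 45 - 12Q + Q^2.
The AVC parabola has its vertex at Q = 12/2 = 6, where AVC = 45 - 12·6 + 6^2 = $9.
Since P = $72 ≥ min AVC = $9, price covers variable cost and the firm should produce.
Solving P = MC: -27 - 24Q + 3Q^2 = 0 ⇒ Q = -1 or 9. On the upward-sloping branch, Q* = 9.
Check: AVC at Q = 9 is $18 ≤ P, so revenue covers variable cost.
Profit = P·Q − TC = 72·9 − 428 = $220.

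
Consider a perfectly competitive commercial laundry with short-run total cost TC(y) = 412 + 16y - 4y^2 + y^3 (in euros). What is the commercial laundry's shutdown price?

The shutdown price is the minimum of AVC. VC = 16y - 4y^2 + y^3, so AVC = 16 - 4y + y^2.
At the minimum of AVC, MC = AVC. MC = 16 - 8y + 3y^2; setting MC = AVC gives 2y^2 - 4y = 0, so y = 2. min AVC = 12.
The firm shuts down for any P below €12.

€12 per unit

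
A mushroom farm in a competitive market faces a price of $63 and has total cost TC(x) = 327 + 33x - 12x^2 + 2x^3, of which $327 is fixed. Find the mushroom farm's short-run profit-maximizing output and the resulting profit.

AVC = 33 - 12x + 2x^2; min AVC = $15 at x = 3. Since P = $63 ≥ min AVC, the firm produces.
MC = 33 - 24x + 6x^2. Setting P = MC and taking the root on the rising branch gives x* = 5.
TR = 63·5 = 315. TC = 327 + 115 = 442. Profit = 315 − 442 = -$127.
That loss of $127 beats the $327 the firm would lose by shutting down; producing recovers $200 of fixed cost.

Profit = -$127 at x = 5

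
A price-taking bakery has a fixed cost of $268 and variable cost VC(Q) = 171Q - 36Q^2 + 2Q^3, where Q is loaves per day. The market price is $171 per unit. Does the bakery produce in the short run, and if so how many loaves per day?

Produce at Q = 12

Strip out fixed cost: VC = 171Q - 36Q^2 + 2Q^3. Then AVC = 171 - 36Q + 2Q^2 and MC = 171 - 72Q + 6Q^2.
AVC is minimized where dAVC/dQ = -36 + 4Q = 0, at Q = 9; min AVC = 171 - 36·9 + 2·9^2 = $9.
Since P = $171 ≥ min AVC = $9, price covers variable cost and the firm should produce.
P = MC gives -72Q + 6Q^2 = 0, with roots 0 and 12. Take the larger (rising MC): Q* = 12.
Check: AVC at Q = 12 is $27 ≤ P, so revenue covers variable cost.
Profit = P·Q − TC = 171·12 − 592 = $1460.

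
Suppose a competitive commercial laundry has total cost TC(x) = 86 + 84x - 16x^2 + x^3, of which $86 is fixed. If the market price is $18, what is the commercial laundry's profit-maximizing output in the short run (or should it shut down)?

Shut down

Variable cost is VC = 84x - 16x^2 + x^3, so AVC = VC/x = 84 - 16x + x^2 and MC = dTC/dx = 84 - 32x + 3x^2.
The AVC parabola has its vertex at x = 16/2 = 8, where AVC = 84 - 16·8 + 8^2 = $20.
With P < min AVC ($18 < $20), every unit sold adds to the loss.
Shutting down limits the loss to fixed cost, $86.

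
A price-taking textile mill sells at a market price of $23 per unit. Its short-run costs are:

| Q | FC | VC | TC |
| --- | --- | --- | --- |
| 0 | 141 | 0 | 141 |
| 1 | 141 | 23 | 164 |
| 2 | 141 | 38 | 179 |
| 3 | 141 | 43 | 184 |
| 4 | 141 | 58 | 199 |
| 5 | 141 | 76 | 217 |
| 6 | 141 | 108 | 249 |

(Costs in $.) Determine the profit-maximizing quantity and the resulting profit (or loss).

Compute π = P·Q − TC at each output: Q=0: -141; Q=1: -141; Q=2: -133; Q=3: -115; Q=4: -107; Q=5: -102; Q=6: -111.
Profit is maximized at Q = 5. AVC there is 76/5 = $15.20 ≤ P, so producing beats shutting down (which would give -$141).

Q = 5; profit = -$102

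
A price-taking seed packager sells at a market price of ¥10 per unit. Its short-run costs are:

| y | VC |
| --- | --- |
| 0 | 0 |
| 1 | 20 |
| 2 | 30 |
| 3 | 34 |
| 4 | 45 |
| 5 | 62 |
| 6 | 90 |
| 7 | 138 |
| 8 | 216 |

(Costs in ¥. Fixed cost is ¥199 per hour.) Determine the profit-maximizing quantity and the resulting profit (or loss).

Tabulate TR − TC: y=0: -199; y=1: -209; y=2: -209; y=3: -203; y=4: -204; y=5: -211; y=6: -229; y=7: -267; y=8: -335.
Profit is highest at y = 0. Equivalently, the lowest AVC in the table is 45/4 ≈ ¥11.25 at y = 4, and P = ¥10 falls below it — price never covers variable cost, so the firm shuts down and loses only its fixed cost.

y = 0 (shut down); profit = -¥199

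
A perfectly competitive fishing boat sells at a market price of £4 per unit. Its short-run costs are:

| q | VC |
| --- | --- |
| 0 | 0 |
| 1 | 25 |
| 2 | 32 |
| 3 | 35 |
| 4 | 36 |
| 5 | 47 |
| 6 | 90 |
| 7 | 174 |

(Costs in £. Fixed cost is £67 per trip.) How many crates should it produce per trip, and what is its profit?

Profit at each row (π = 4q − TC): q=0: -67; q=1: -88; q=2: -91; q=3: -90; q=4: -87; q=5: -94; q=6: -133; q=7: -213.
Profit is highest at q = 0. Equivalently, the lowest AVC in the table is 36/4 ≈ £9 at q = 4, and P = £4 falls below it — price never covers variable cost, so the firm shuts down and loses only its fixed cost.

q = 0 (shut down); profit = -£67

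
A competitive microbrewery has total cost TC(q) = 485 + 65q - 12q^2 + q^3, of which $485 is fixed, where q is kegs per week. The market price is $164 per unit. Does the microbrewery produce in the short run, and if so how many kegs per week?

Produce at q = 11

Variable cost is VC = 65q - 12q^2 + q^3, so AVC = VC/q = 65 - 12q + q^2 and MC = dTC/dq = 65 - 24q + 3q^2.
The AVC parabola has its vertex at q = 12/2 = 6, where AVC = 65 - 12·6 + 6^2 = $29.
Since P = $164 ≥ min AVC = $29, price covers variable cost and the firm should produce.
Solving P = MC: -99 - 24q + 3q^2 = 0 ⇒ q = -3 or 11. On the upward-sloping branch, q* = 11.
Check: AVC at q = 11 is $54 ≤ P, so revenue covers variable cost.
Profit = P·q − TC = 164·11 − 1079 = $725.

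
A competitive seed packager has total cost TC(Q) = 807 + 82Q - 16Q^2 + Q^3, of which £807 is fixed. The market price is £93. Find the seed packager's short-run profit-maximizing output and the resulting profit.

AVC = 82 - 16Q + Q^2 has its minimum £18 at Q = 8; price £93 clears that bar, so the firm operates.
With MC = 82 - 32Q + 3Q^2, P = MC on the upward-sloping part at Q* = 11.
TR = 93·11 = 1023. TC = 807 + 297 = 1104. Profit = 1023 − 1104 = -£81.
That loss of £81 beats the £807 the firm would lose by shutting down; producing recovers £726 of fixed cost.

Profit = -£81 at Q = 11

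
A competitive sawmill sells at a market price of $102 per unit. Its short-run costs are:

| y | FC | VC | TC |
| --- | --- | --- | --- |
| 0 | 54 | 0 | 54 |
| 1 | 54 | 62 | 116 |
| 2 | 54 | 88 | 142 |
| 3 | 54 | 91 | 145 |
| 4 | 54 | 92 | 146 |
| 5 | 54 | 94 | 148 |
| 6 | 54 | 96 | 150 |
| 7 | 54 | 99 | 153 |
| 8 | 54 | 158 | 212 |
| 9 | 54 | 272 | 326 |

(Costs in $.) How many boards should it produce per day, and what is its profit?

y = 8; profit = $604

Profit at each row (π = 102y − TC): y=0: -54; y=1: -14; y=2: 62; y=3: 161; y=4: 262; y=5: 362; y=6: 462; y=7: 561; y=8: 604; y=9: 592.
Profit is maximized at y = 8. AVC there is 158/8 = $19.75 ≤ P, so producing beats shutting down (which would give -$54).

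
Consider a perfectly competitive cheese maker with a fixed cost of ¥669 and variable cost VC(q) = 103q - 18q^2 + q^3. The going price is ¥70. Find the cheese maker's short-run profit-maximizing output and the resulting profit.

Profit = -¥185 at q = 11

AVC = 103 - 18q + q^2 has its minimum ¥22 at q = 9; price ¥70 clears that bar, so the firm operates.
With MC = 103 - 36q + 3q^2, P = MC on the upward-sloping part at q* = 11.
TR = 70·11 = 770. TC = 669 + 286 = 955. Profit = 770 − 955 = -¥185.
That loss of ¥185 beats the ¥669 the firm would lose by shutting down; producing recovers ¥484 of fixed cost.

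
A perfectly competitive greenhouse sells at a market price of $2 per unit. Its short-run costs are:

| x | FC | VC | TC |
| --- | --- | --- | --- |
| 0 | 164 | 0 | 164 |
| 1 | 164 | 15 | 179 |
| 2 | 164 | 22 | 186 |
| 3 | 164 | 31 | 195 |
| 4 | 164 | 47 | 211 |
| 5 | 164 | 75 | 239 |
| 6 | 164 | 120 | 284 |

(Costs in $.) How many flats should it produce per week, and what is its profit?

Compute π = P·x − TC at each output: x=0: -164; x=1: -177; x=2: -182; x=3: -189; x=4: -203; x=5: -229; x=6: -272.
Profit is highest at x = 0. Equivalently, the lowest AVC in the table is 31/3 ≈ $10.33 at x = 3, and P = $2 falls below it — price never covers variable cost, so the firm shuts down and loses only its fixed cost.

x = 0 (shut down); profit = -$164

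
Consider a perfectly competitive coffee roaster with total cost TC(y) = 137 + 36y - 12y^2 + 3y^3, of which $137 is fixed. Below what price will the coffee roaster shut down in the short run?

$24 per unit

The firm shuts down when price falls below the minimum of average variable cost. AVC = VC/y = 36 - 12y + 3y^2.
dAVC/dy = -12 + 6y = 0 gives y = 2. min AVC = 36 - 12·2 + 3·2^2 = 24.
So the shutdown price is $24.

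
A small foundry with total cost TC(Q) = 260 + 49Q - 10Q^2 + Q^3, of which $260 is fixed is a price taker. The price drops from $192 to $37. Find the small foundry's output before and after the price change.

Output falls from 11 to 6

MC = 49 - 20Q + 3Q^2; the shutdown threshold is min AVC = $24 (at Q = 5).
At P = $192 ≥ min AVC, set P = MC on the rising branch: Q = 11.
At P = $37 ≥ min AVC, set P = MC: Q = 6. The firm stays open but cuts output.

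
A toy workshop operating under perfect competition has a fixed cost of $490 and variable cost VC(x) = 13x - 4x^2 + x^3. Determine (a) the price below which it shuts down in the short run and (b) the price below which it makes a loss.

Shutdown price = $9; break-even price = $104

AVC = 13 - 4x + x^2; minimized at x = 2, giving min AVC = $9. That is the shutdown price.
ATC = 490/x + 13 - 4x + x^2. Setting dATC/dx = −490/x^2 − 4 + 2x = 0 gives x = 7 (since 2·7^3 − 4·7^2 = 490).
min ATC = 490/7 + 13 − 4·7 + 7^2 = $104. That is the break-even price.
Between these two prices the firm operates at a loss; above $104 it earns a profit.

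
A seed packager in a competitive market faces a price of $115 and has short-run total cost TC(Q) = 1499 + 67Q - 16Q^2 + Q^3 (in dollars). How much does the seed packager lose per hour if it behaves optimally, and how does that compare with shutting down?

AVC = 67 - 16Q + Q^2 has its minimum $3 at Q = 8; price $115 clears that bar, so the firm operates.
MC = 67 - 32Q + 3Q^2. Setting P = MC and taking the root on the rising branch gives Q* = 12.
TR = 115·12 = 1380. TC = 1499 + 228 = 1727. Profit = 1380 − 1727 = -$347.
By producing, the firm covers all variable cost plus $1152 of fixed cost; shutting down would lose the full $1499.

Profit = -$347 at Q = 12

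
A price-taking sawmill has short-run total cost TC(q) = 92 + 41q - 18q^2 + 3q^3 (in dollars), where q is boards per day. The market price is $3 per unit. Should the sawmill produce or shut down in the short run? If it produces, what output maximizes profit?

Strip out fixed cost: VC = 41q - 18q^2 + 3q^3. Then AVC = 41 - 18q + 3q^2 and MC = 41 - 36q + 9q^2.
The AVC parabola has its vertex at q = 18/6 = 3, where AVC = 41 - 18·3 + 3·3^2 = $14.
Since P = $3 < min AVC = $14, price fails to cover variable cost at any output.
Best response: produce nothing and absorb the $92 fixed cost.

Shut down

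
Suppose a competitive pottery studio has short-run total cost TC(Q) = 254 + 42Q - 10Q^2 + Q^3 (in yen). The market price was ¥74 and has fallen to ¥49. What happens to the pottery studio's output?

Output falls from 8 to 7

AVC = 42 - 10Q + Q^2, minimized at Q = 5 where min AVC = ¥17. MC = 42 - 20Q + 3Q^2.
With P = ¥74 above the shutdown price, P = MC gives Q = 8.
At P = ¥49 ≥ min AVC, set P = MC: Q = 7. The firm stays open but cuts output.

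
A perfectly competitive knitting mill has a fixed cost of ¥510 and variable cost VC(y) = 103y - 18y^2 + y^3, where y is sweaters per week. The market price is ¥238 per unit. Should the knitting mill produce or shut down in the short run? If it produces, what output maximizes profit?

Produce at y = 15

From TC, MC = TC'(y) = 103 - 36y + 3y^2 and AVC = VC/y = 103 - 18y + y^2.
AVC is minimized where dAVC/dy = -18 + 2y = 0, at y = 9; min AVC = 103 - 18·9 + 9^2 = ¥22.
Because ¥238 ≥ ¥22, revenue can cover variable cost; the firm operates.
Set P = MC: 238 = 103 - 36y + 3y^2 → -135 - 36y + 3y^2 = 0. The roots are y = -3 and y = 15; the profit-maximizing output is on the rising part of MC, so y* = 15.
Check: AVC at y = 15 is ¥58 ≤ P, so revenue covers variable cost.
Profit = P·y − TC = 238·15 − 1380 = ¥2190.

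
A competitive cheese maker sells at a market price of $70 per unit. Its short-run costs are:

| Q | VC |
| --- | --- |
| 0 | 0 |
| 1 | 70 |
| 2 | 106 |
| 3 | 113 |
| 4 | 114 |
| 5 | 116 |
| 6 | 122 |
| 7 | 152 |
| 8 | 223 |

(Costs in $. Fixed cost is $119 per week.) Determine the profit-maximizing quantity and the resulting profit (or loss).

Q = 7; profit = $219

Tabulate TR − TC: Q=0: -119; Q=1: -119; Q=2: -85; Q=3: -22; Q=4: 47; Q=5: 115; Q=6: 179; Q=7: 219; Q=8: 218.
Profit is maximized at Q = 7. AVC there is 152/7 = $21.71 ≤ P, so producing beats shutting down (which would give -$119).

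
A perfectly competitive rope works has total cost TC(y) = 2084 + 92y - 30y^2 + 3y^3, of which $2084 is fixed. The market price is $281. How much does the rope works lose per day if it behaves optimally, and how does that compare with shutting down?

Profit = -$140 at y = 9

AVC = 92 - 30y + 3y^2 has its minimum $17 at y = 5; price $281 clears that bar, so the firm operates.
With MC = 92 - 60y + 9y^2, P = MC on the upward-sloping part at y* = 9.
TR = 281·9 = 2529. TC = 2084 + 585 = 2669. Profit = 2529 − 2669 = -$140.
By producing, the firm covers all variable cost plus $1944 of fixed cost; shutting down would lose the full $2084.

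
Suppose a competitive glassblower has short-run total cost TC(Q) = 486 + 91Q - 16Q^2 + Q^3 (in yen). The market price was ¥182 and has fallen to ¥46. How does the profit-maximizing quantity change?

Output falls from 13 to 9

AVC = 91 - 16Q + Q^2, minimized at Q = 8 where min AVC = ¥27. MC = 91 - 32Q + 3Q^2.
At P = ¥182 ≥ min AVC, set P = MC on the rising branch: Q = 13.
At P = ¥46 ≥ min AVC, set P = MC: Q = 9. The firm stays open but cuts output.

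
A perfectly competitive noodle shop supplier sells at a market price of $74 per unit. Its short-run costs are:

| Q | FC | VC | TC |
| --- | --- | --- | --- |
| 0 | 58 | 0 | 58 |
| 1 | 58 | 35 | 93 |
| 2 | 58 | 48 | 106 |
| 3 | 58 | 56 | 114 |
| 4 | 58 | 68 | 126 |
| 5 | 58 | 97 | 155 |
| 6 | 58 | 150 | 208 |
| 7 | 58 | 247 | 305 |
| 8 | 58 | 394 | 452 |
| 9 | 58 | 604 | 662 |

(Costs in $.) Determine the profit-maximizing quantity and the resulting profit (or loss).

Q = 6; profit = $236

Compute π = P·Q − TC at each output: Q=0: -58; Q=1: -19; Q=2: 42; Q=3: 108; Q=4: 170; Q=5: 215; Q=6: 236; Q=7: 213; Q=8: 140; Q=9: 4.
Profit is maximized at Q = 6. AVC there is 150/6 = $25 ≤ P, so producing beats shutting down (which would give -$58).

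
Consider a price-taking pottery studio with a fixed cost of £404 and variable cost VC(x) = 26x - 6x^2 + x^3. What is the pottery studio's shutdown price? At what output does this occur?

Short-run supply begins at min AVC. From VC = 26x - 6x^2 + x^3, AVC = 26 - 6x + x^2.
At the minimum of AVC, MC = AVC. MC = 26 - 12x + 3x^2; setting MC = AVC gives 2x^2 - 6x = 0, so x = 3. min AVC = 17.
For P < £17 the firm produces nothing.

£17 per unit, at x = 3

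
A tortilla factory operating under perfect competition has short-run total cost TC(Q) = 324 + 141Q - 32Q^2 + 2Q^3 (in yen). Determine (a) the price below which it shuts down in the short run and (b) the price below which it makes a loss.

Shutdown price = ¥13; break-even price = ¥51

AVC = 141 - 32Q + 2Q^2; minimized at Q = 8, giving min AVC = ¥13. That is the shutdown price.
ATC = 324/Q + 141 - 32Q + 2Q^2. Setting dATC/dQ = −324/Q^2 − 32 + 4Q = 0 gives Q = 9 (since 4·9^3 − 32·9^2 = 324).
min ATC = 324/9 + 141 − 32·9 + 2·9^2 = ¥51. That is the break-even price.
For ¥13 ≤ P < ¥51 the firm produces at a loss; below ¥13 it shuts down.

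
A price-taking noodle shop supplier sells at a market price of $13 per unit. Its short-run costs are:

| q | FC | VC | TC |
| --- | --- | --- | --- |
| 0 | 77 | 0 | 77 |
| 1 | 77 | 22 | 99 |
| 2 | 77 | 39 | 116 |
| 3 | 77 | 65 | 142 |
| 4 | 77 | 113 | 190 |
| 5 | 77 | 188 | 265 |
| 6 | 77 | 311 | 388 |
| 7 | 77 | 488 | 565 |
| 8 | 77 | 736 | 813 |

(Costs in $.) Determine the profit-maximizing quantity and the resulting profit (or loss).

q = 0 (shut down); profit = -$77

Tabulate TR − TC: q=0: -77; q=1: -86; q=2: -90; q=3: -103; q=4: -138; q=5: -200; q=6: -310; q=7: -474; q=8: -709.
Profit is highest at q = 0. Equivalently, the lowest AVC in the table is 39/2 ≈ $19.50 at q = 2, and P = $13 falls below it — price never covers variable cost, so the firm shuts down and loses only its fixed cost.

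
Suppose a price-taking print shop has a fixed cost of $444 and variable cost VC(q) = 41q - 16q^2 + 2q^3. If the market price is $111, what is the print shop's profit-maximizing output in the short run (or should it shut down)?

Produce at q = 7

Variable cost is VC = 41q - 16q^2 + 2q^3, so AVC = VC/q = 41 - 16q + 2q^2 and MC = dTC/dq = 41 - 32q + 6q^2.
AVC is minimized where dAVC/dq = -16 + 4q = 0, at q = 4; min AVC = 41 - 16·4 + 2·4^2 = $9.
P = $111 exceeds min AVC = $9, so the firm stays open.
P = MC gives -70 - 32q + 6q^2 = 0, with roots -5/3 and 7. Take the larger (rising MC): q* = 7.
Check: AVC at q = 7 is $27 ≤ P, so revenue covers variable cost.
Profit = P·q − TC = 111·7 − 633 = $144.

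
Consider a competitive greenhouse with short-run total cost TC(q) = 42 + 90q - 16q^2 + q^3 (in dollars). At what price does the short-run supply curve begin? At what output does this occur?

$26 per unit, at q = 8

Short-run supply begins at min AVC. From VC = 90q - 16q^2 + q^3, AVC = 90 - 16q + q^2.
At the minimum of AVC, MC = AVC. MC = 90 - 32q + 3q^2; setting MC = AVC gives 2q^2 - 16q = 0, so q = 8. min AVC = 26.
So the shutdown price is $26.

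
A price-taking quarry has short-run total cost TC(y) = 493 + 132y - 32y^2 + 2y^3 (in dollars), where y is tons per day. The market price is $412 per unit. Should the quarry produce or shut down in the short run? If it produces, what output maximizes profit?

Variable cost is VC = 132y - 32y^2 + 2y^3, so AVC = VC/y = 132 - 32y + 2y^2 and MC = dTC/dy = 132 - 64y + 6y^2.
AVC is minimized where dAVC/dy = -32 + 4y = 0, at y = 8; min AVC = 132 - 32·8 + 2·8^2 = $4.
P = $412 exceeds min AVC = $4, so the firm stays open.
Set P = MC: 412 = 132 - 64y + 6y^2 → -280 - 64y + 6y^2 = 0. The roots are y = -10/3 and y = 14; the profit-maximizing output is on the rising part of MC, so y* = 14.
Check: AVC at y = 14 is $76 ≤ P, so revenue covers variable cost.
Profit = P·y − TC = 412·14 − 1557 = $4211.

Produce at y = 14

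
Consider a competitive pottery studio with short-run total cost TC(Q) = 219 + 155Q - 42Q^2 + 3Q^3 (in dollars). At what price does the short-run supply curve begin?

The firm shuts down when price falls below the minimum of average variable cost. AVC = VC/Q = 155 - 42Q + 3Q^2.
dAVC/dQ = -42 + 6Q = 0 gives Q = 7. min AVC = 155 - 42·7 + 3·7^2 = 8.
So the shutdown price is $8.

$8 per unit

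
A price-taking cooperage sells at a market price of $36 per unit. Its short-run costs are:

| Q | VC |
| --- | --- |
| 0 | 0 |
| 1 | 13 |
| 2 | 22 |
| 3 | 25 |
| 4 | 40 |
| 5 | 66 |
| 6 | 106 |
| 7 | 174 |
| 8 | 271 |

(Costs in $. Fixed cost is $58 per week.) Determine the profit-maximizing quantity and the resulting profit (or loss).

Q = 5; profit = $56

Profit at each row (π = 36Q − TC): Q=0: -58; Q=1: -35; Q=2: -8; Q=3: 25; Q=4: 46; Q=5: 56; Q=6: 52; Q=7: 20; Q=8: -41.
Profit is maximized at Q = 5. AVC there is 66/5 = $13.20 ≤ P, so producing beats shutting down (which would give -$58).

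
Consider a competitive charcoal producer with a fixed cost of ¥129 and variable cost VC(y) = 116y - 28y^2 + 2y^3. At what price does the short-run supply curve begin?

¥18 per unit

The shutdown price is the minimum of AVC. VC = 116y - 28y^2 + 2y^3, so AVC = 116 - 28y + 2y^2.
dAVC/dy = -28 + 4y = 0 gives y = 7. min AVC = 116 - 28·7 + 2·7^2 = 18.
For P < ¥18 the firm produces nothing.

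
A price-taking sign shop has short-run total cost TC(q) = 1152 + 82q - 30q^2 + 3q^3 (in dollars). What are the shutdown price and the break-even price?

Shutdown price = $7; break-even price = $178

Shutdown price = min AVC. AVC = 82 - 30q + 3q^2, with vertex at q = 5 and minimum $7.
ATC = 1152/q + 82 - 30q + 3q^2. Setting dATC/dq = −1152/q^2 − 30 + 6q = 0 gives q = 8 (since 6·8^3 − 30·8^2 = 1152).
min ATC = 1152/8 + 82 − 30·8 + 3·8^2 = $178. That is the break-even price.
For $7 ≤ P < $178 the firm produces at a loss; below $7 it shuts down.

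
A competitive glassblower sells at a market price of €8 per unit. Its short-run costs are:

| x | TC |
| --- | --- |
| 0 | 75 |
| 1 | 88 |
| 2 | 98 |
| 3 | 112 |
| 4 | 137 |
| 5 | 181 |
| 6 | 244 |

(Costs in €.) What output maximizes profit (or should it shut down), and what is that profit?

x = 0 (shut down); profit = -€75

Tabulate TR − TC: x=0: -75; x=1: -80; x=2: -82; x=3: -88; x=4: -105; x=5: -141; x=6: -196.
Profit is highest at x = 0. Equivalently, the lowest AVC in the table is 23/2 ≈ €11.50 at x = 2, and P = €8 falls below it — price never covers variable cost, so the firm shuts down and loses only its fixed cost.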